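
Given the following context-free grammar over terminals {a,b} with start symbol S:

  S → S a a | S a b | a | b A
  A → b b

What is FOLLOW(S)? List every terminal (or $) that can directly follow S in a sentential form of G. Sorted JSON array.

Compute FIRST by fixpoint:
[1]
  A via A→b b: +{b}
  S via S→a: +{a}
  S via S→b A: +{b}
  S: {a,b}  A: {b}
[2] — fixpoint
  S: {a,b}  A: {b}

FOLLOW iteration:
initialize: $ ∈ FOLLOW(S)
round 1:
  S→S a a: FOLLOW(S) ⊇ FIRST(a) = {a}; new: +{a}
  S→b A: FOLLOW(A) ⊇ FOLLOW(S) ⊇ {$,a}; new: +{$,a}
  FOLLOW(S)={$,a}  FOLLOW(A)={$,a}
round 2: (no change)
  FOLLOW(S)={$,a}  FOLLOW(A)={$,a}

FOLLOW(S) = ["$", "a"]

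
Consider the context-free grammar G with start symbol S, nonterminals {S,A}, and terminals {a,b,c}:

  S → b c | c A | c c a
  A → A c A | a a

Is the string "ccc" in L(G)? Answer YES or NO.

Convert to CNF:
  S -> T0 A | T0 X4 | T2 T0
  A -> A X3 | T1 T1
  T0 -> c
  T1 -> a
  T2 -> b
  X3 -> T0 A
  X4 -> T0 T1

Fill CYK table bottom-up:
  cell(0,0) c: {T0}  orig:{}
  cell(1,1) c: {T0}  orig:{}
  cell(2,2) c: {T0}  orig:{}
  cell(0,1) cc: ∅
  cell(1,2) cc: ∅
  cell(0,2) ccc: ∅

S ∉ T[0,2] ⇒ NO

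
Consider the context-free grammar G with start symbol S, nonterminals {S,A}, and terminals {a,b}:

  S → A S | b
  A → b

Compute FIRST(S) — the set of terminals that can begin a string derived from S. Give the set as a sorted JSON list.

Compute FIRST by fixpoint:
round 1:
  A via A→b: +{b}
  S via S→A S: +{b}
  FIRST(S)={b}  FIRST(A)={b}
round 2: done
  FIRST(S)={b}  FIRST(A)={b}

FIRST(S) = ["b"]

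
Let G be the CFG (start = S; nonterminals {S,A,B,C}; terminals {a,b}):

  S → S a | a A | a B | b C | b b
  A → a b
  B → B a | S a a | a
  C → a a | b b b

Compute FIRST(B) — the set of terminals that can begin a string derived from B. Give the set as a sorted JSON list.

FIRST iteration:
pass 1:
  A via A→a b: +{a}
  B via B→a: +{a}
  C via C→a a: +{a}
  C via C→b b b: +{b}
  S via S→a A: +{a}
  S via S→b C: +{b}
  FIRST(S)={a,b}  FIRST(A)={a}  FIRST(B)={a}  FIRST(C)={a,b}
pass 2:
  B via B→S a a: +{b}
  FIRST(S)={a,b}  FIRST(A)={a}  FIRST(B)={a,b}  FIRST(C)={a,b}
pass 3: — fixpoint
  FIRST(S)={a,b}  FIRST(A)={a}  FIRST(B)={a,b}  FIRST(C)={a,b}

FIRST(B) = ["a", "b"]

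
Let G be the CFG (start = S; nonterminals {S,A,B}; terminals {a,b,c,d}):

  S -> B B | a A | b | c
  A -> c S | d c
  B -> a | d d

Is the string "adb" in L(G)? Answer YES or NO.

CNF form of G:
  S -> B B | T2 A | b | c
  A -> T0 S | T1 T0
  B -> T1 T1 | a
  T0 -> c
  T1 -> d
  T2 -> a

Fill CYK table bottom-up:
  T[0,0] 'a' = {B,T2}  orig:{B}
  T[1,1] 'd' = {T1}  orig:{}
  T[2,2] 'b' = {S}
  T[0,1] 'ad' = ∅
  T[1,2] 'db' = ∅
  T[0,2] 'adb' = ∅

S ∉ T[0,2] ⇒ NO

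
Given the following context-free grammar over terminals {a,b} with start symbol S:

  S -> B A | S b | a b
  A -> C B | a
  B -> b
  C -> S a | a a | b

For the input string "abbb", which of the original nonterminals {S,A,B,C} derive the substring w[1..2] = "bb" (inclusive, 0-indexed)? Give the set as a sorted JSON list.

CNF form of G:
  S -> B A | S T1 | T0 T1
  A -> C B | a
  B -> b
  C -> S T0 | T0 T0 | b
  T0 -> a
  T1 -> b

CYK fill, restricted to cells inside w[1..2]:
  T[1,1] 'b' = {B,C,T1}  orig:{B,C}
  T[2,2] 'b' = {B,C,T1}  orig:{B,C}
  T[1,2] 'bb' = {A}

Original NTs in T[1,2] deriving "bb": ["A"]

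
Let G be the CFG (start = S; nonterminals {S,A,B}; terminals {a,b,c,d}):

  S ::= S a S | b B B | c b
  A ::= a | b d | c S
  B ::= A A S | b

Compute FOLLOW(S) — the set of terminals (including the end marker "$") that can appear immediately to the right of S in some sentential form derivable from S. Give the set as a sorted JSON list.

FIRST iteration:
pass 1:
  A via A→a: +{a}
  A via A→b d: +{b}
  A via A→c S: +{c}
  B via B→A A S: +{a,b,c}
  S via S→b B B: +{b}
  S via S→c b: +{c}
  FIRST(S)={b,c}  FIRST(A)={a,b,c}  FIRST(B)={a,b,c}
pass 2: — fixpoint
  FIRST(S)={b,c}  FIRST(A)={a,b,c}  FIRST(B)={a,b,c}

FOLLOW sets:
FOLLOW(S) := {$}
iter 1:
  B→A A S: FOLLOW(A) ⊇ FIRST(A) = {a,b,c}; new: +{a,b,c}
  S→S a S: FOLLOW(S) ⊇ FIRST(a) = {a}; new: +{a}
  S→b B B: FOLLOW(B) ⊇ FIRST(B) = {a,b,c}; new: +{a,b,c}
  S→b B B: FOLLOW(B) ⊇ FOLLOW(S) ⊇ {$,a}; new: +{$}
  FOLLOW[S]={$,a}  FOLLOW[A]={a,b,c}  FOLLOW[B]={$,a,b,c}
iter 2:
  A→c S: FOLLOW(S) ⊇ FOLLOW(A) ⊇ {a,b,c}; new: +{b,c}
  FOLLOW[S]={$,a,b,c}  FOLLOW[A]={a,b,c}  FOLLOW[B]={$,a,b,c}
iter 3: (no change)
  FOLLOW[S]={$,a,b,c}  FOLLOW[A]={a,b,c}  FOLLOW[B]={$,a,b,c}

FOLLOW(S) = ["$", "a", "b", "c"]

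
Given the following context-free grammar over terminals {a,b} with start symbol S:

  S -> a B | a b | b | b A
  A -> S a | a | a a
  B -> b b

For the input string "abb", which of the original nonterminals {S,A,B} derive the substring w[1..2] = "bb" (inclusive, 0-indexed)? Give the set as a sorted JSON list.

Convert to CNF:
  S -> T0 B | T0 T1 | T1 A | b
  A -> S T0 | T0 T0 | a
  B -> T1 T1
  T0 -> a
  T1 -> b

CYK fill (cells [i..j] with 1 ≤ i ≤ j ≤ 2 only):
  [1..1]={S,T1}  "b"  orig:{S}
  [2..2]={S,T1}  "b"  orig:{S}
  [1..2]={B}  "bb"

Original NTs in T[1,2] deriving "bb": ["B"]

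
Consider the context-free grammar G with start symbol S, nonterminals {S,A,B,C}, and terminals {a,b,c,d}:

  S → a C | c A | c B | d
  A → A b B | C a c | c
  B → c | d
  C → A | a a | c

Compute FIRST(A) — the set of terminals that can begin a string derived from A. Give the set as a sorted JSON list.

FIRST iteration:
round 1:
  A via A→c: +{c}
  B via B→c: +{c}
  B via B→d: +{d}
  C via C→A: +{c}
  C via C→a a: +{a}
  S via S→a C: +{a}
  S via S→c A: +{c}
  S via S→d: +{d}
  FIRST[S]={a,c,d}  FIRST[A]={c}  FIRST[B]={c,d}  FIRST[C]={a,c}
round 2:
  A via A→C a c: +{a}
  FIRST[S]={a,c,d}  FIRST[A]={a,c}  FIRST[B]={c,d}  FIRST[C]={a,c}
round 3: done
  FIRST[S]={a,c,d}  FIRST[A]={a,c}  FIRST[B]={c,d}  FIRST[C]={a,c}

FIRST(A) = ["a", "c"]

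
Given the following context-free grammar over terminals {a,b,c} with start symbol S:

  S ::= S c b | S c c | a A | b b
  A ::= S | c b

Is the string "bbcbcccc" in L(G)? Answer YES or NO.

CNF form of G:
  S -> S X5 | S X6 | T1 T1 | T2 A
  A -> S X3 | S X4 | T0 T1 | T1 T1 | T2 A
  T0 -> c
  T1 -> b
  T2 -> a
  X3 -> T0 T1
  X4 -> T0 T0
  X5 -> T0 T1
  X6 -> T0 T0

CYK table (by increasing span):
  cell(0,0) b: {T1}  orig:{}
  cell(1,1) b: {T1}  orig:{}
  cell(2,2) c: {T0}  orig:{}
  cell(3,3) b: {T1}  orig:{}
  cell(4,4) c: {T0}  orig:{}
  cell(5,5) c: {T0}  orig:{}
  cell(6,6) c: {T0}  orig:{}
  cell(7,7) c: {T0}  orig:{}
  cell(0,1) bb: {A,S}
  cell(1,2) bc: ∅
  cell(2,3) cb: {A,X3,X5}  orig:{A}
  cell(3,4) bc: ∅
  cell(4,5) cc: {X4,X6}  orig:{}
  cell(5,6) cc: {X4,X6}  orig:{}
  cell(6,7) cc: {X4,X6}  orig:{}
  cell(0,2) bbc: ∅
  cell(1,3) bcb: ∅
  cell(2,4) cbc: ∅
  cell(3,5) bcc: ∅
  cell(4,6) ccc: ∅
  cell(5,7) ccc: ∅
  cell(0,3) bbcb: {A,S}
  cell(1,4) bcbc: ∅
  cell(2,5) cbcc: ∅
  cell(3,6) bccc: ∅
  cell(4,7) cccc: ∅
  cell(0,4) bbcbc: ∅
  cell(1,5) bcbcc: ∅
  cell(2,6) cbccc: ∅
  cell(3,7) bcccc: ∅
  cell(0,5) bbcbcc: {A,S}
  cell(1,6) bcbccc: ∅
  cell(2,7) cbcccc: ∅
  cell(0,6) bbcbccc: ∅
  cell(1,7) bcbcccc: ∅
  cell(0,7) bbcbcccc: {A,S}

S ∈ T[0,7] ⇒ YES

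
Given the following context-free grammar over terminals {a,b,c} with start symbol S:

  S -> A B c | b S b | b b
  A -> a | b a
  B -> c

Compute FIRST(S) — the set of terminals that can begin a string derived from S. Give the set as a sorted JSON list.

Compute FIRST by fixpoint:
pass 1:
  A via A→a: +{a}
  A via A→b a: +{b}
  B via B→c: +{c}
  S via S→A B c: +{a,b}
  FIRST[S]={a,b}  FIRST[A]={a,b}  FIRST[B]={c}
pass 2: (stable)
  FIRST[S]={a,b}  FIRST[A]={a,b}  FIRST[B]={c}

FIRST(S) = ["a", "b"]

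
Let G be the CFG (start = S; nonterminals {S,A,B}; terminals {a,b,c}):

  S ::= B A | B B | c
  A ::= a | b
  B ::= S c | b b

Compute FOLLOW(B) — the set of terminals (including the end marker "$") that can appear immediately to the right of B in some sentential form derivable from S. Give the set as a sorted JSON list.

FIRST sets, iterate to fixpoint:
iter 1:
  A via A→a: +{a}
  A via A→b: +{b}
  B via B→b b: +{b}
  S via S→B A: +{b}
  S via S→c: +{c}
  FIRST(S)={b,c}  FIRST(A)={a,b}  FIRST(B)={b}
iter 2:
  B via B→S c: +{c}
  FIRST(S)={b,c}  FIRST(A)={a,b}  FIRST(B)={b,c}
iter 3: done
  FIRST(S)={b,c}  FIRST(A)={a,b}  FIRST(B)={b,c}

FOLLOW sets:
FOLLOW(S) := {$}
round 1:
  B→S c: FOLLOW(S) ⊇ FIRST(c) = {c}; new: +{c}
  S→B A: FOLLOW(B) ⊇ FIRST(A) = {a,b}; new: +{a,b}
  S→B A: FOLLOW(A) ⊇ FOLLOW(S) ⊇ {$,c}; new: +{$,c}
  S→B B: FOLLOW(B) ⊇ FIRST(B) = {b,c}; new: +{c}
  S→B B: FOLLOW(B) ⊇ FOLLOW(S) ⊇ {$,c}; new: +{$}
  FOLLOW[S]={$,c}  FOLLOW[A]={$,c}  FOLLOW[B]={$,a,b,c}
round 2: done
  FOLLOW[S]={$,c}  FOLLOW[A]={$,c}  FOLLOW[B]={$,a,b,c}

FOLLOW(B) = ["$", "a", "b", "c"]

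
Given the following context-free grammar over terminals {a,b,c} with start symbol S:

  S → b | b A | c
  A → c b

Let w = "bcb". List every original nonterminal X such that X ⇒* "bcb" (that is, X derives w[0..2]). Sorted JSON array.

Convert to CNF:
  S -> T1 A | b | c
  A -> T0 T1
  T0 -> c
  T1 -> b

CYK table (by increasing span) — only the sub-triangle for w[0..2]:
  [0..0]={S,T1}  "b"  orig:{S}
  [1..1]={S,T0}  "c"  orig:{S}
  [2..2]={S,T1}  "b"  orig:{S}
  [0..1]=∅  "bc"
  [1..2]={A}  "cb"
  [0..2]={S}  "bcb"

Original NTs in T[0,2] deriving "bcb": ["S"]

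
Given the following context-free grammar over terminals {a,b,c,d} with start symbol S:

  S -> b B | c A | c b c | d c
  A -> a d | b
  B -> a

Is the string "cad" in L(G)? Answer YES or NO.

CNF form of G:
  S -> T1 T3 | T2 B | T3 A | T3 X4
  A -> T0 T1 | b
  B -> a
  T0 -> a
  T1 -> d
  T2 -> b
  T3 -> c
  X4 -> T2 T3

Fill CYK table bottom-up:
  T[0,0] 'c' = {T3}  orig:{}
  T[1,1] 'a' = {B,T0}  orig:{B}
  T[2,2] 'd' = {T1}  orig:{}
  T[0,1] 'ca' = ∅
  T[1,2] 'ad' = {A}
  T[0,2] 'cad' = {S}

S ∈ T[0,2] ⇒ YES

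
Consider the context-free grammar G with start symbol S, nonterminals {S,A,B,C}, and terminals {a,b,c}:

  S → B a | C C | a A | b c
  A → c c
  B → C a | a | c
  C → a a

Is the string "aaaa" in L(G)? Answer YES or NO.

CNF form of G:
  S -> B T1 | C C | T1 A | T2 T0
  A -> T0 T0
  B -> C T1 | a | c
  C -> T1 T1
  T0 -> c
  T1 -> a
  T2 -> b

Fill CYK table bottom-up:
  [0..0]={B,T1}  "a"  orig:{B}
  [1..1]={B,T1}  "a"  orig:{B}
  [2..2]={B,T1}  "a"  orig:{B}
  [3..3]={B,T1}  "a"  orig:{B}
  [0..1]={C,S}  "aa"
  [1..2]={C,S}  "aa"
  [2..3]={C,S}  "aa"
  [0..2]={B}  "aaa"
  [1..3]={B}  "aaa"
  [0..3]={S}  "aaaa"

S ∈ T[0,3] ⇒ YES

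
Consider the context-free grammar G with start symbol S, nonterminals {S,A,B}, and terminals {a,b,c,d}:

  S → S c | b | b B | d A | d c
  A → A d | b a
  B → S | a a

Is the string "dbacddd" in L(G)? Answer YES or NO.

Convert to CNF:
  S -> S T3 | T0 A | T0 T3 | T1 B | b
  A -> A T0 | T1 T2
  B -> S T3 | T0 A | T0 T3 | T1 B | T2 T2 | b
  T0 -> d
  T1 -> b
  T2 -> a
  T3 -> c

CYK fill:
  cell(0,0) d: {T0}  orig:{}
  cell(1,1) b: {B,S,T1}  orig:{B,S}
  cell(2,2) a: {T2}  orig:{}
  cell(3,3) c: {T3}  orig:{}
  cell(4,4) d: {T0}  orig:{}
  cell(5,5) d: {T0}  orig:{}
  cell(6,6) d: {T0}  orig:{}
  cell(0,1) db: ∅
  cell(1,2) ba: {A}
  cell(2,3) ac: ∅
  cell(3,4) cd: ∅
  cell(4,5) dd: ∅
  cell(5,6) dd: ∅
  cell(0,2) dba: {B,S}
  cell(1,3) bac: ∅
  cell(2,4) acd: ∅
  cell(3,5) cdd: ∅
  cell(4,6) ddd: ∅
  cell(0,3) dbac: {B,S}
  cell(1,4) bacd: ∅
  cell(2,5) acdd: ∅
  cell(3,6) cddd: ∅
  cell(0,4) dbacd: ∅
  cell(1,5) bacdd: ∅
  cell(2,6) acddd: ∅
  cell(0,5) dbacdd: ∅
  cell(1,6) bacddd: ∅
  cell(0,6) dbacddd: ∅

S ∉ T[0,6] ⇒ NO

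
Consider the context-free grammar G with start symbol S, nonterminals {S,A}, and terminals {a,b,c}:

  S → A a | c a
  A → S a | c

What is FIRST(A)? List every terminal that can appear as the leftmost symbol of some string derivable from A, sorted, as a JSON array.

Compute FIRST by fixpoint:
round 1:
  A via A→c: +{c}
  S via S→A a: +{c}
  FIRST(S)={c}  FIRST(A)={c}
round 2: (stable)
  FIRST(S)={c}  FIRST(A)={c}

FIRST(A) = ["c"]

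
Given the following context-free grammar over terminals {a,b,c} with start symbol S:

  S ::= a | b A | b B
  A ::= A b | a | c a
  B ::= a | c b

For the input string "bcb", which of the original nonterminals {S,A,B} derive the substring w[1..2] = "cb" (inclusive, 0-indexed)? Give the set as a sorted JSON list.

CNF form of G:
  S -> T0 A | T0 B | a
  A -> A T0 | T1 T2 | a
  B -> T1 T0 | a
  T0 -> b
  T1 -> c
  T2 -> a

CYK table (by increasing span) — only the sub-triangle for w[1..2]:
  cell(1,1) c: {T1}  orig:{}
  cell(2,2) b: {T0}  orig:{}
  cell(1,2) cb: {B}

Original NTs in T[1,2] deriving "cb": ["B"]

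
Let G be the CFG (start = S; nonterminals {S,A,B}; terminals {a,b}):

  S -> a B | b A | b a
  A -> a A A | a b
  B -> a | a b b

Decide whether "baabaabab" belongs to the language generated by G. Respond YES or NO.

Convert to CNF:
  S -> T0 B | T1 A | T1 T0
  A -> T0 T1 | T0 X2
  B -> T0 X3 | a
  T0 -> a
  T1 -> b
  X2 -> A A
  X3 -> T1 T1

CYK table (by increasing span):
  T[0,0] 'b' = {T1}  orig:{}
  T[1,1] 'a' = {B,T0}  orig:{B}
  T[2,2] 'a' = {B,T0}  orig:{B}
  T[3,3] 'b' = {T1}  orig:{}
  T[4,4] 'a' = {B,T0}  orig:{B}
  T[5,5] 'a' = {B,T0}  orig:{B}
  T[6,6] 'b' = {T1}  orig:{}
  T[7,7] 'a' = {B,T0}  orig:{B}
  T[8,8] 'b' = {T1}  orig:{}
  T[0,1] 'ba' = {S}
  T[1,2] 'aa' = {S}
  T[2,3] 'ab' = {A}
  T[3,4] 'ba' = {S}
  T[4,5] 'aa' = {S}
  T[5,6] 'ab' = {A}
  T[6,7] 'ba' = {S}
  T[7,8] 'ab' = {A}
  T[0,2] 'baa' = ∅
  T[1,3] 'aab' = ∅
  T[2,4] 'aba' = ∅
  T[3,5] 'baa' = ∅
  T[4,6] 'aab' = ∅
  T[5,7] 'aba' = ∅
  T[6,8] 'bab' = {S}
  T[0,3] 'baab' = ∅
  T[1,4] 'aaba' = ∅
  T[2,5] 'abaa' = ∅
  T[3,6] 'baab' = ∅
  T[4,7] 'aaba' = ∅
  T[5,8] 'abab' = {X2}  orig:{}
  T[0,4] 'baaba' = ∅
  T[1,5] 'aabaa' = ∅
  T[2,6] 'abaab' = ∅
  T[3,7] 'baaba' = ∅
  T[4,8] 'aabab' = {A}
  T[0,5] 'baabaa' = ∅
  T[1,6] 'aabaab' = ∅
  T[2,7] 'abaaba' = ∅
  T[3,8] 'baabab' = {S}
  T[0,6] 'baabaab' = ∅
  T[1,7] 'aabaaba' = ∅
  T[2,8] 'abaabab' = {X2}  orig:{}
  T[0,7] 'baabaaba' = ∅
  T[1,8] 'aabaabab' = {A}
  T[0,8] 'baabaabab' = {S}

S ∈ T[0,8] ⇒ YES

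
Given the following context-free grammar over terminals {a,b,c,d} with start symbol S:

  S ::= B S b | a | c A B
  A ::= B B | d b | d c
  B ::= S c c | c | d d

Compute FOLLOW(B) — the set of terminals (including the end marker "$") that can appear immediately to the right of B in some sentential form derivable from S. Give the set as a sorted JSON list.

FIRST iteration:
round 1:
  A via A→d b: +{d}
  B via B→c: +{c}
  B via B→d d: +{d}
  S via S→B S b: +{c,d}
  S via S→a: +{a}
  FIRST[S]={a,c,d}  FIRST[A]={d}  FIRST[B]={c,d}
round 2:
  A via A→B B: +{c}
  B via B→S c c: +{a}
  FIRST[S]={a,c,d}  FIRST[A]={c,d}  FIRST[B]={a,c,d}
round 3:
  A via A→B B: +{a}
  FIRST[S]={a,c,d}  FIRST[A]={a,c,d}  FIRST[B]={a,c,d}
round 4: (stable)
  FIRST[S]={a,c,d}  FIRST[A]={a,c,d}  FIRST[B]={a,c,d}

FOLLOW iteration:
seed FOLLOW(S) with $
[1]
  A→B B: FOLLOW(B) ⊇ FIRST(B) = {a,c,d}; new: +{a,c,d}
  B→S c c: FOLLOW(S) ⊇ FIRST(c) = {c}; new: +{c}
  S→B S b: FOLLOW(S) ⊇ FIRST(b) = {b}; new: +{b}
  S→c A B: FOLLOW(A) ⊇ FIRST(B) = {a,c,d}; new: +{a,c,d}
  S→c A B: FOLLOW(B) ⊇ FOLLOW(S) ⊇ {$,b,c}; new: +{$,b}
  FOLLOW(S)={$,b,c}  FOLLOW(A)={a,c,d}  FOLLOW(B)={$,a,b,c,d}
[2] — fixpoint
  FOLLOW(S)={$,b,c}  FOLLOW(A)={a,c,d}  FOLLOW(B)={$,a,b,c,d}

FOLLOW(B) = ["$", "a", "b", "c", "d"]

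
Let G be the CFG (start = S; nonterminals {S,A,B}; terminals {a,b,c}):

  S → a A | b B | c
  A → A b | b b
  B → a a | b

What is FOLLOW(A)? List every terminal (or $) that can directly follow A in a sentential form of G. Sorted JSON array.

FIRST iteration:
round 1:
  A via A→b b: +{b}
  B via B→a a: +{a}
  B via B→b: +{b}
  S via S→a A: +{a}
  S via S→b B: +{b}
  S via S→c: +{c}
  FIRST(S)={a,b,c}  FIRST(A)={b}  FIRST(B)={a,b}
round 2: — fixpoint
  FIRST(S)={a,b,c}  FIRST(A)={b}  FIRST(B)={a,b}

FOLLOW sets:
seed FOLLOW(S) with $
round 1:
  A→A b: FOLLOW(A) ⊇ FIRST(b) = {b}; new: +{b}
  S→a A: FOLLOW(A) ⊇ FOLLOW(S) ⊇ {$}; new: +{$}
  S→b B: FOLLOW(B) ⊇ FOLLOW(S) ⊇ {$}; new: +{$}
  S: {$}  A: {$,b}  B: {$}
round 2: — fixpoint
  S: {$}  A: {$,b}  B: {$}

FOLLOW(A) = ["$", "b"]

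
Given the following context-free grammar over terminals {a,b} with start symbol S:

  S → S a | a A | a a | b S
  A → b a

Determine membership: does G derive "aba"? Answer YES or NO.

Convert to CNF:
  S -> S T1 | T0 S | T1 A | T1 T1
  A -> T0 T1
  T0 -> b
  T1 -> a

CYK fill:
  [0..0]={T1}  "a"  orig:{}
  [1..1]={T0}  "b"  orig:{}
  [2..2]={T1}  "a"  orig:{}
  [0..1]=∅  "ab"
  [1..2]={A}  "ba"
  [0..2]={S}  "aba"

S ∈ T[0,2] ⇒ YES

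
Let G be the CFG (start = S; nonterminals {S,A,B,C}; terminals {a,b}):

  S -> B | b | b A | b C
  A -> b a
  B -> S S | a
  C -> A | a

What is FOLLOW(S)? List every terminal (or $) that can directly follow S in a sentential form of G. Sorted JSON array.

Compute FIRST by fixpoint:
[1]
  A via A→b a: +{b}
  B via B→a: +{a}
  C via C→A: +{b}
  C via C→a: +{a}
  S via S→B: +{a}
  S via S→b: +{b}
  FIRST(S)={a,b}  FIRST(A)={b}  FIRST(B)={a}  FIRST(C)={a,b}
[2]
  B via B→S S: +{b}
  FIRST(S)={a,b}  FIRST(A)={b}  FIRST(B)={a,b}  FIRST(C)={a,b}
[3] done
  FIRST(S)={a,b}  FIRST(A)={b}  FIRST(B)={a,b}  FIRST(C)={a,b}

FOLLOW sets:
initialize: $ ∈ FOLLOW(S)
round 1:
  B→S S: FOLLOW(S) ⊇ FIRST(S) = {a,b}; new: +{a,b}
  S→B: FOLLOW(B) ⊇ FOLLOW(S) ⊇ {$,a,b}; new: +{$,a,b}
  S→b A: FOLLOW(A) ⊇ FOLLOW(S) ⊇ {$,a,b}; new: +{$,a,b}
  S→b C: FOLLOW(C) ⊇ FOLLOW(S) ⊇ {$,a,b}; new: +{$,a,b}
  FOLLOW[S]={$,a,b}  FOLLOW[A]={$,a,b}  FOLLOW[B]={$,a,b}  FOLLOW[C]={$,a,b}
round 2: — fixpoint
  FOLLOW[S]={$,a,b}  FOLLOW[A]={$,a,b}  FOLLOW[B]={$,a,b}  FOLLOW[C]={$,a,b}

FOLLOW(S) = ["$", "a", "b"]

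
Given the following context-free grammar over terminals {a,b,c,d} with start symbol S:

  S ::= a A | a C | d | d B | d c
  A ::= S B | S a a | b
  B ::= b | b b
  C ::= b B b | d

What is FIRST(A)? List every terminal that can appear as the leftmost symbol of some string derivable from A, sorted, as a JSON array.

FIRST sets, iterate to fixpoint:
iter 1:
  A via A→b: +{b}
  B via B→b: +{b}
  C via C→b B b: +{b}
  C via C→d: +{d}
  S via S→a A: +{a}
  S via S→d: +{d}
  S: {a,d}  A: {b}  B: {b}  C: {b,d}
iter 2:
  A via A→S B: +{a,d}
  S: {a,d}  A: {a,b,d}  B: {b}  C: {b,d}
iter 3: (no change)
  S: {a,d}  A: {a,b,d}  B: {b}  C: {b,d}

FIRST(A) = ["a", "b", "d"]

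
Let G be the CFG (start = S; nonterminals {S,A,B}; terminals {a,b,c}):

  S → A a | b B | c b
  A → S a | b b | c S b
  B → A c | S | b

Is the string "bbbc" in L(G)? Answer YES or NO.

CNF form of G:
  S -> A T0 | T1 B | T2 T1
  A -> S T0 | T1 T1 | T2 X3
  B -> A T0 | A T2 | T1 B | T2 T1 | b
  T0 -> a
  T1 -> b
  T2 -> c
  X3 -> S T1

CYK table (by increasing span):
  T[0,0] 'b' = {B,T1}  orig:{B}
  T[1,1] 'b' = {B,T1}  orig:{B}
  T[2,2] 'b' = {B,T1}  orig:{B}
  T[3,3] 'c' = {T2}  orig:{}
  T[0,1] 'bb' = {A,B,S}
  T[1,2] 'bb' = {A,B,S}
  T[2,3] 'bc' = ∅
  T[0,2] 'bbb' = {B,S,X3}  orig:{B,S}
  T[1,3] 'bbc' = {B}
  T[0,3] 'bbbc' = {B,S}

S ∈ T[0,3] ⇒ YES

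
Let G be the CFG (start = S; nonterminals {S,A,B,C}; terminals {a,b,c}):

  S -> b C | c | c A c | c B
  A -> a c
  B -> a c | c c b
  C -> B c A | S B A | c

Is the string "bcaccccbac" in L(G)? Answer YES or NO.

CNF form of G:
  S -> T1 B | T1 X6 | T2 C | c
  A -> T0 T1
  B -> T0 T1 | T1 X3
  C -> B X4 | S X5 | c
  T0 -> a
  T1 -> c
  T2 -> b
  X3 -> T1 T2
  X4 -> T1 A
  X5 -> B A
  X6 -> A T1

Fill CYK table bottom-up:
  T[0,0] 'b' = {T2}  orig:{}
  T[1,1] 'c' = {C,S,T1}  orig:{C,S}
  T[2,2] 'a' = {T0}  orig:{}
  T[3,3] 'c' = {C,S,T1}  orig:{C,S}
  T[4,4] 'c' = {C,S,T1}  orig:{C,S}
  T[5,5] 'c' = {C,S,T1}  orig:{C,S}
  T[6,6] 'c' = {C,S,T1}  orig:{C,S}
  T[7,7] 'b' = {T2}  orig:{}
  T[8,8] 'a' = {T0}  orig:{}
  T[9,9] 'c' = {C,S,T1}  orig:{C,S}
  T[0,1] 'bc' = {S}
  T[1,2] 'ca' = ∅
  T[2,3] 'ac' = {A,B}
  T[3,4] 'cc' = ∅
  T[4,5] 'cc' = ∅
  T[5,6] 'cc' = ∅
  T[6,7] 'cb' = {X3}  orig:{}
  T[7,8] 'ba' = ∅
  T[8,9] 'ac' = {A,B}
  T[0,2] 'bca' = ∅
  T[1,3] 'cac' = {S,X4}  orig:{S}
  T[2,4] 'acc' = {X6}  orig:{}
  T[3,5] 'ccc' = ∅
  T[4,6] 'ccc' = ∅
  T[5,7] 'ccb' = {B}
  T[6,8] 'cba' = ∅
  T[7,9] 'bac' = ∅
  T[0,3] 'bcac' = ∅
  T[1,4] 'cacc' = {S}
  T[2,5] 'accc' = ∅
  T[3,6] 'cccc' = ∅
  T[4,7] 'cccb' = {S}
  T[5,8] 'ccba' = ∅
  T[6,9] 'cbac' = ∅
  T[0,4] 'bcacc' = ∅
  T[1,5] 'caccc' = ∅
  T[2,6] 'acccc' = ∅
  T[3,7] 'ccccb' = ∅
  T[4,8] 'cccba' = ∅
  T[5,9] 'ccbac' = {X5}  orig:{}
  T[0,5] 'bcaccc' = ∅
  T[1,6] 'cacccc' = ∅
  T[2,7] 'accccb' = ∅
  T[3,8] 'ccccba' = ∅
  T[4,9] 'cccbac' = {C}
  T[0,6] 'bcacccc' = ∅
  T[1,7] 'caccccb' = ∅
  T[2,8] 'accccba' = ∅
  T[3,9] 'ccccbac' = ∅
  T[0,7] 'bcaccccb' = ∅
  T[1,8] 'caccccba' = ∅
  T[2,9] 'accccbac' = ∅
  T[0,8] 'bcaccccba' = ∅
  T[1,9] 'caccccbac' = {C}
  T[0,9] 'bcaccccbac' = {S}

S ∈ T[0,9] ⇒ YES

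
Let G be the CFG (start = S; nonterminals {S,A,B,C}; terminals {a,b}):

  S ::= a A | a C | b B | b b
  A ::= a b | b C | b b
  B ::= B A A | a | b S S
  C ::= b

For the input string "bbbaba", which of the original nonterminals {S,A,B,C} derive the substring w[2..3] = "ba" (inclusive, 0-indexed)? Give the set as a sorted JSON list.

Convert to CNF:
  S -> T0 A | T0 C | T1 B | T1 T1
  A -> T0 T1 | T1 C | T1 T1
  B -> B X2 | T1 X3 | a
  C -> b
  T0 -> a
  T1 -> b
  X2 -> A A
  X3 -> S S

Fill CYK table bottom-up (cells [i..j] with 2 ≤ i ≤ j ≤ 3 only):
  T[2,2] 'b' = {C,T1}  orig:{C}
  T[3,3] 'a' = {B,T0}  orig:{B}
  T[2,3] 'ba' = {S}

Original NTs in T[2,3] deriving "ba": ["S"]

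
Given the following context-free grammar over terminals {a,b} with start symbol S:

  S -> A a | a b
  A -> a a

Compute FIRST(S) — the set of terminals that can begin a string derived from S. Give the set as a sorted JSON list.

Compute FIRST by fixpoint:
iter 1:
  A via A→a a: +{a}
  S via S→A a: +{a}
  S: {a}  A: {a}
iter 2: (no change)
  S: {a}  A: {a}

FIRST(S) = ["a"]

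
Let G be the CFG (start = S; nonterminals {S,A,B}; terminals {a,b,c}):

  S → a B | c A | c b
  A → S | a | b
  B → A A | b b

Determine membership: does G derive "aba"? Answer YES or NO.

Convert to CNF:
  S -> T0 B | T1 A | T1 T2
  A -> T0 B | T1 A | T1 T2 | a | b
  B -> A A | T2 T2
  T0 -> a
  T1 -> c
  T2 -> b

Fill CYK table bottom-up:
  cell(0,0) a: {A,T0}  orig:{A}
  cell(1,1) b: {A,T2}  orig:{A}
  cell(2,2) a: {A,T0}  orig:{A}
  cell(0,1) ab: {B}
  cell(1,2) ba: {B}
  cell(0,2) aba: {A,S}

S ∈ T[0,2] ⇒ YES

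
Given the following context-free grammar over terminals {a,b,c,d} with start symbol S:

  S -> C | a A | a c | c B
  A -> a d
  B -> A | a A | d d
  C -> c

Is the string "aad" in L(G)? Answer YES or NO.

Convert to CNF:
  S -> T0 A | T0 T2 | T2 B | c
  A -> T0 T1
  B -> T0 A | T0 T1 | T1 T1
  C -> c
  T0 -> a
  T1 -> d
  T2 -> c

CYK fill:
  [0..0]={T0}  "a"  orig:{}
  [1..1]={T0}  "a"  orig:{}
  [2..2]={T1}  "d"  orig:{}
  [0..1]=∅  "aa"
  [1..2]={A,B}  "ad"
  [0..2]={B,S}  "aad"

S ∈ T[0,2] ⇒ YES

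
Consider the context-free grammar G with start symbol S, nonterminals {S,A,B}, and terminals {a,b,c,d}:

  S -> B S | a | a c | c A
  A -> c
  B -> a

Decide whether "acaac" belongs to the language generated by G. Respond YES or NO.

CNF form of G:
  S -> B S | T0 T1 | T1 A | a
  A -> c
  B -> a
  T0 -> a
  T1 -> c

CYK fill:
  T[0,0] 'a' = {B,S,T0}  orig:{B,S}
  T[1,1] 'c' = {A,T1}  orig:{A}
  T[2,2] 'a' = {B,S,T0}  orig:{B,S}
  T[3,3] 'a' = {B,S,T0}  orig:{B,S}
  T[4,4] 'c' = {A,T1}  orig:{A}
  T[0,1] 'ac' = {S}
  T[1,2] 'ca' = ∅
  T[2,3] 'aa' = {S}
  T[3,4] 'ac' = {S}
  T[0,2] 'aca' = ∅
  T[1,3] 'caa' = ∅
  T[2,4] 'aac' = {S}
  T[0,3] 'acaa' = ∅
  T[1,4] 'caac' = ∅
  T[0,4] 'acaac' = ∅

S ∉ T[0,4] ⇒ NO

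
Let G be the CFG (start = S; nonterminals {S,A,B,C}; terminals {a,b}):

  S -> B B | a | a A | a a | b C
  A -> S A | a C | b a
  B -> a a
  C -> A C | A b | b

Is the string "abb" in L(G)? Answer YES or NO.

CNF form of G:
  S -> B B | T0 A | T0 T0 | T1 C | a
  A -> S A | T0 C | T1 T0
  B -> T0 T0
  C -> A C | A T1 | b
  T0 -> a
  T1 -> b

Fill CYK table bottom-up:
  T[0,0] 'a' = {S,T0}  orig:{S}
  T[1,1] 'b' = {C,T1}  orig:{C}
  T[2,2] 'b' = {C,T1}  orig:{C}
  T[0,1] 'ab' = {A}
  T[1,2] 'bb' = {S}
  T[0,2] 'abb' = {C}

S ∉ T[0,2] ⇒ NO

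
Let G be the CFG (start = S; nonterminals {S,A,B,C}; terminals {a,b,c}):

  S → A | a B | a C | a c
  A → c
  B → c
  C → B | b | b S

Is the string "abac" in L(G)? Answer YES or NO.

CNF form of G:
  S -> T1 B | T1 C | T1 T2 | c
  A -> c
  B -> c
  C -> T0 S | b | c
  T0 -> b
  T1 -> a
  T2 -> c

Fill CYK table bottom-up:
  cell(0,0) a: {T1}  orig:{}
  cell(1,1) b: {C,T0}  orig:{C}
  cell(2,2) a: {T1}  orig:{}
  cell(3,3) c: {A,B,C,S,T2}  orig:{A,B,C,S}
  cell(0,1) ab: {S}
  cell(1,2) ba: ∅
  cell(2,3) ac: {S}
  cell(0,2) aba: ∅
  cell(1,3) bac: {C}
  cell(0,3) abac: {S}

S ∈ T[0,3] ⇒ YES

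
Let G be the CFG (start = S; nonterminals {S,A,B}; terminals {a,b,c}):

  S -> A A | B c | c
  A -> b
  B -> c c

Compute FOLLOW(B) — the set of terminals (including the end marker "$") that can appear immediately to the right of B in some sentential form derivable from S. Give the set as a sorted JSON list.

Compute FIRST by fixpoint:
[1]
  A via A→b: +{b}
  B via B→c c: +{c}
  S via S→A A: +{b}
  S via S→B c: +{c}
  FIRST[S]={b,c}  FIRST[A]={b}  FIRST[B]={c}
[2] (stable)
  FIRST[S]={b,c}  FIRST[A]={b}  FIRST[B]={c}

FOLLOW sets:
FOLLOW(S) := {$}
pass 1:
  S→A A: FOLLOW(A) ⊇ FIRST(A) = {b}; new: +{b}
  S→A A: FOLLOW(A) ⊇ FOLLOW(S) ⊇ {$}; new: +{$}
  S→B c: FOLLOW(B) ⊇ FIRST(c) = {c}; new: +{c}
  FOLLOW[S]={$}  FOLLOW[A]={$,b}  FOLLOW[B]={c}
pass 2: — fixpoint
  FOLLOW[S]={$}  FOLLOW[A]={$,b}  FOLLOW[B]={c}

FOLLOW(B) = ["c"]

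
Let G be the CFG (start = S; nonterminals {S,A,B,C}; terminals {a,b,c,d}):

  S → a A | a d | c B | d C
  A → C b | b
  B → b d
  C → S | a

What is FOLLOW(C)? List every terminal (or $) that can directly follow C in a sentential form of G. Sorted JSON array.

FIRST iteration:
pass 1:
  A via A→b: +{b}
  B via B→b d: +{b}
  C via C→a: +{a}
  S via S→a A: +{a}
  S via S→c B: +{c}
  S via S→d C: +{d}
  FIRST[S]={a,c,d}  FIRST[A]={b}  FIRST[B]={b}  FIRST[C]={a}
pass 2:
  A via A→C b: +{a}
  C via C→S: +{c,d}
  FIRST[S]={a,c,d}  FIRST[A]={a,b}  FIRST[B]={b}  FIRST[C]={a,c,d}
pass 3:
  A via A→C b: +{c,d}
  FIRST[S]={a,c,d}  FIRST[A]={a,b,c,d}  FIRST[B]={b}  FIRST[C]={a,c,d}
pass 4: (stable)
  FIRST[S]={a,c,d}  FIRST[A]={a,b,c,d}  FIRST[B]={b}  FIRST[C]={a,c,d}

Compute FOLLOW by fixpoint:
FOLLOW(S) := {$}
[1]
  A→C b: FOLLOW(C) ⊇ FIRST(b) = {b}; new: +{b}
  C→S: FOLLOW(S) ⊇ FOLLOW(C) ⊇ {b}; new: +{b}
  S→a A: FOLLOW(A) ⊇ FOLLOW(S) ⊇ {$,b}; new: +{$,b}
  S→c B: FOLLOW(B) ⊇ FOLLOW(S) ⊇ {$,b}; new: +{$,b}
  S→d C: FOLLOW(C) ⊇ FOLLOW(S) ⊇ {$,b}; new: +{$}
  FOLLOW(S)={$,b}  FOLLOW(A)={$,b}  FOLLOW(B)={$,b}  FOLLOW(C)={$,b}
[2] — fixpoint
  FOLLOW(S)={$,b}  FOLLOW(A)={$,b}  FOLLOW(B)={$,b}  FOLLOW(C)={$,b}

FOLLOW(C) = ["$", "b"]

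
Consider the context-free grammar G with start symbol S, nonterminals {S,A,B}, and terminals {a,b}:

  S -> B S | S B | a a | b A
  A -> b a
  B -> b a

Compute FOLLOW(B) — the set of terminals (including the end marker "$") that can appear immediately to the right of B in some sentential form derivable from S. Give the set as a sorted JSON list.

FIRST iteration:
round 1:
  A via A→b a: +{b}
  B via B→b a: +{b}
  S via S→B S: +{b}
  S via S→a a: +{a}
  FIRST(S)={a,b}  FIRST(A)={b}  FIRST(B)={b}
round 2: — fixpoint
  FIRST(S)={a,b}  FIRST(A)={b}  FIRST(B)={b}

FOLLOW sets:
seed FOLLOW(S) with $
pass 1:
  S→B S: FOLLOW(B) ⊇ FIRST(S) = {a,b}; new: +{a,b}
  S→S B: FOLLOW(S) ⊇ FIRST(B) = {b}; new: +{b}
  S→S B: FOLLOW(B) ⊇ FOLLOW(S) ⊇ {$,b}; new: +{$}
  S→b A: FOLLOW(A) ⊇ FOLLOW(S) ⊇ {$,b}; new: +{$,b}
  FOLLOW(S)={$,b}  FOLLOW(A)={$,b}  FOLLOW(B)={$,a,b}
pass 2: (stable)
  FOLLOW(S)={$,b}  FOLLOW(A)={$,b}  FOLLOW(B)={$,a,b}

FOLLOW(B) = ["$", "a", "b"]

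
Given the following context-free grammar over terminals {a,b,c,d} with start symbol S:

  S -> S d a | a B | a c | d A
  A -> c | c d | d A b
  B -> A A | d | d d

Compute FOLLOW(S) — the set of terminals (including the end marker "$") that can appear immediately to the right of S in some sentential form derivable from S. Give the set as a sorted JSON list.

Compute FIRST by fixpoint:
[1]
  A via A→c: +{c}
  A via A→d A b: +{d}
  B via B→A A: +{c,d}
  S via S→a B: +{a}
  S via S→d A: +{d}
  FIRST(S)={a,d}  FIRST(A)={c,d}  FIRST(B)={c,d}
[2] (stable)
  FIRST(S)={a,d}  FIRST(A)={c,d}  FIRST(B)={c,d}

FOLLOW sets:
initialize: $ ∈ FOLLOW(S)
iter 1:
  A→d A b: FOLLOW(A) ⊇ FIRST(b) = {b}; new: +{b}
  B→A A: FOLLOW(A) ⊇ FIRST(A) = {c,d}; new: +{c,d}
  S→S d a: FOLLOW(S) ⊇ FIRST(d) = {d}; new: +{d}
  S→a B: FOLLOW(B) ⊇ FOLLOW(S) ⊇ {$,d}; new: +{$,d}
  S→d A: FOLLOW(A) ⊇ FOLLOW(S) ⊇ {$,d}; new: +{$}
  S: {$,d}  A: {$,b,c,d}  B: {$,d}
iter 2: done
  S: {$,d}  A: {$,b,c,d}  B: {$,d}

FOLLOW(S) = ["$", "d"]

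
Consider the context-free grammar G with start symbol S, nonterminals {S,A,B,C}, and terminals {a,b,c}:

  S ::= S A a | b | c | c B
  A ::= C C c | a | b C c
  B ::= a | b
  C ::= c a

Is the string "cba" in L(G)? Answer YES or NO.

CNF form of G:
  S -> S X5 | T0 B | b | c
  A -> C X3 | T1 X4 | a
  B -> a | b
  C -> T0 T2
  T0 -> c
  T1 -> b
  T2 -> a
  X3 -> C T0
  X4 -> C T0
  X5 -> A T2

CYK table (by increasing span):
  T[0,0] 'c' = {S,T0}  orig:{S}
  T[1,1] 'b' = {B,S,T1}  orig:{B,S}
  T[2,2] 'a' = {A,B,T2}  orig:{A,B}
  T[0,1] 'cb' = {S}
  T[1,2] 'ba' = ∅
  T[0,2] 'cba' = ∅

S ∉ T[0,2] ⇒ NO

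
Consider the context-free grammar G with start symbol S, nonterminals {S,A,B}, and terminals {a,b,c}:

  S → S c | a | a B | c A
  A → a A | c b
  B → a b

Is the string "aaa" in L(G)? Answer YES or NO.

Convert to CNF:
  S -> S T1 | T0 B | T1 A | a
  A -> T0 A | T1 T2
  B -> T0 T2
  T0 -> a
  T1 -> c
  T2 -> b

CYK fill:
  cell(0,0) a: {S,T0}  orig:{S}
  cell(1,1) a: {S,T0}  orig:{S}
  cell(2,2) a: {S,T0}  orig:{S}
  cell(0,1) aa: ∅
  cell(1,2) aa: ∅
  cell(0,2) aaa: ∅

S ∉ T[0,2] ⇒ NO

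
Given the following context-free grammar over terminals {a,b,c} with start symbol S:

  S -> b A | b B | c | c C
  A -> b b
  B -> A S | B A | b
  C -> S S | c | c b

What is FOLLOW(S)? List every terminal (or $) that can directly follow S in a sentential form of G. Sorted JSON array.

FIRST sets, iterate to fixpoint:
pass 1:
  A via A→b b: +{b}
  B via B→A S: +{b}
  C via C→c: +{c}
  S via S→b A: +{b}
  S via S→c: +{c}
  FIRST(S)={b,c}  FIRST(A)={b}  FIRST(B)={b}  FIRST(C)={c}
pass 2:
  C via C→S S: +{b}
  FIRST(S)={b,c}  FIRST(A)={b}  FIRST(B)={b}  FIRST(C)={b,c}
pass 3: — fixpoint
  FIRST(S)={b,c}  FIRST(A)={b}  FIRST(B)={b}  FIRST(C)={b,c}

Compute FOLLOW by fixpoint:
seed FOLLOW(S) with $
iter 1:
  B→A S: FOLLOW(A) ⊇ FIRST(S) = {b,c}; new: +{b,c}
  B→B A: FOLLOW(B) ⊇ FIRST(A) = {b}; new: +{b}
  C→S S: FOLLOW(S) ⊇ FIRST(S) = {b,c}; new: +{b,c}
  S→b A: FOLLOW(A) ⊇ FOLLOW(S) ⊇ {$,b,c}; new: +{$}
  S→b B: FOLLOW(B) ⊇ FOLLOW(S) ⊇ {$,b,c}; new: +{$,c}
  S→c C: FOLLOW(C) ⊇ FOLLOW(S) ⊇ {$,b,c}; new: +{$,b,c}
  S: {$,b,c}  A: {$,b,c}  B: {$,b,c}  C: {$,b,c}
iter 2: — fixpoint
  S: {$,b,c}  A: {$,b,c}  B: {$,b,c}  C: {$,b,c}

FOLLOW(S) = ["$", "b", "c"]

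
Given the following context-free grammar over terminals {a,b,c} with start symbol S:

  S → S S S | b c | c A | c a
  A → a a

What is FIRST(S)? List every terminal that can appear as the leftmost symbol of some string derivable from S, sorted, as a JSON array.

Compute FIRST by fixpoint:
[1]
  A via A→a a: +{a}
  S via S→b c: +{b}
  S via S→c A: +{c}
  FIRST[S]={b,c}  FIRST[A]={a}
[2] (no change)
  FIRST[S]={b,c}  FIRST[A]={a}

FIRST(S) = ["b", "c"]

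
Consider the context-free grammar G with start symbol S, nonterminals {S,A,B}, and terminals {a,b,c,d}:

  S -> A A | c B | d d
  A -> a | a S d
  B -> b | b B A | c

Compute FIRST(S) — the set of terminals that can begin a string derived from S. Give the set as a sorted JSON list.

FIRST iteration:
iter 1:
  A via A→a: +{a}
  B via B→b: +{b}
  B via B→c: +{c}
  S via S→A A: +{a}
  S via S→c B: +{c}
  S via S→d d: +{d}
  FIRST[S]={a,c,d}  FIRST[A]={a}  FIRST[B]={b,c}
iter 2: (no change)
  FIRST[S]={a,c,d}  FIRST[A]={a}  FIRST[B]={b,c}

FIRST(S) = ["a", "c", "d"]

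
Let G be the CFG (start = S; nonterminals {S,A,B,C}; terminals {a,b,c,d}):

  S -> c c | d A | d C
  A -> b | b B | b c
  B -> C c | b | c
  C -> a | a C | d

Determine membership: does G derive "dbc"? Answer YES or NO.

Convert to CNF:
  S -> T1 T1 | T3 A | T3 C
  A -> T0 B | T0 T1 | b
  B -> C T1 | b | c
  C -> T2 C | a | d
  T0 -> b
  T1 -> c
  T2 -> a
  T3 -> d

CYK fill:
  cell(0,0) d: {C,T3}  orig:{C}
  cell(1,1) b: {A,B,T0}  orig:{A,B}
  cell(2,2) c: {B,T1}  orig:{B}
  cell(0,1) db: {S}
  cell(1,2) bc: {A}
  cell(0,2) dbc: {S}

S ∈ T[0,2] ⇒ YES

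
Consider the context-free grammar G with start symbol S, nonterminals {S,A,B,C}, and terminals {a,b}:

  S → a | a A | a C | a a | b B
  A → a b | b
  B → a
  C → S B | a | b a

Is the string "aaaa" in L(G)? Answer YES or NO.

Convert to CNF:
  S -> T0 A | T0 C | T0 T0 | T1 B | a
  A -> T0 T1 | b
  B -> a
  C -> S B | T1 T0 | a
  T0 -> a
  T1 -> b

Fill CYK table bottom-up:
  cell(0,0) a: {B,C,S,T0}  orig:{B,C,S}
  cell(1,1) a: {B,C,S,T0}  orig:{B,C,S}
  cell(2,2) a: {B,C,S,T0}  orig:{B,C,S}
  cell(3,3) a: {B,C,S,T0}  orig:{B,C,S}
  cell(0,1) aa: {C,S}
  cell(1,2) aa: {C,S}
  cell(2,3) aa: {C,S}
  cell(0,2) aaa: {C,S}
  cell(1,3) aaa: {C,S}
  cell(0,3) aaaa: {C,S}

S ∈ T[0,3] ⇒ YES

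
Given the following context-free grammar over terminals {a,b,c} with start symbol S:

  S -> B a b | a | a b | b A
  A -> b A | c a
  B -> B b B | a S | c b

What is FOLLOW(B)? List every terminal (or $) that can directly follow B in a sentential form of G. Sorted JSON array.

Compute FIRST by fixpoint:
iter 1:
  A via A→b A: +{b}
  A via A→c a: +{c}
  B via B→a S: +{a}
  B via B→c b: +{c}
  S via S→B a b: +{a,c}
  S via S→b A: +{b}
  S: {a,b,c}  A: {b,c}  B: {a,c}
iter 2: (stable)
  S: {a,b,c}  A: {b,c}  B: {a,c}

FOLLOW iteration:
seed FOLLOW(S) with $
pass 1:
  B→B b B: FOLLOW(B) ⊇ FIRST(b) = {b}; new: +{b}
  B→a S: FOLLOW(S) ⊇ FOLLOW(B) ⊇ {b}; new: +{b}
  S→B a b: FOLLOW(B) ⊇ FIRST(a) = {a}; new: +{a}
  S→b A: FOLLOW(A) ⊇ FOLLOW(S) ⊇ {$,b}; new: +{$,b}
  FOLLOW[S]={$,b}  FOLLOW[A]={$,b}  FOLLOW[B]={a,b}
pass 2:
  B→a S: FOLLOW(S) ⊇ FOLLOW(B) ⊇ {a,b}; new: +{a}
  S→b A: FOLLOW(A) ⊇ FOLLOW(S) ⊇ {$,a,b}; new: +{a}
  FOLLOW[S]={$,a,b}  FOLLOW[A]={$,a,b}  FOLLOW[B]={a,b}
pass 3: (stable)
  FOLLOW[S]={$,a,b}  FOLLOW[A]={$,a,b}  FOLLOW[B]={a,b}

FOLLOW(B) = ["a", "b"]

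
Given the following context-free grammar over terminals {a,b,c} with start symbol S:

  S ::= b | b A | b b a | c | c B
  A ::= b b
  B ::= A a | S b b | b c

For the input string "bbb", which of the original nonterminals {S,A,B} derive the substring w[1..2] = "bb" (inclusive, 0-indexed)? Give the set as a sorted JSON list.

Convert to CNF:
  S -> T0 A | T0 X4 | T2 B | b | c
  A -> T0 T0
  B -> A T1 | S X3 | T0 T2
  T0 -> b
  T1 -> a
  T2 -> c
  X3 -> T0 T0
  X4 -> T0 T1

Fill CYK table bottom-up — only the sub-triangle for w[1..2]:
  T[1,1] 'b' = {S,T0}  orig:{S}
  T[2,2] 'b' = {S,T0}  orig:{S}
  T[1,2] 'bb' = {A,X3}  orig:{A}

Original NTs in T[1,2] deriving "bb": ["A"]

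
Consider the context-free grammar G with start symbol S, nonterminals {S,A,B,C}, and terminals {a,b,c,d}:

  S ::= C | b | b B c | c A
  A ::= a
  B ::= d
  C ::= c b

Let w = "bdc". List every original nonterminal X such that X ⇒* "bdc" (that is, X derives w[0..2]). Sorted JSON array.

CNF form of G:
  S -> T0 A | T0 T1 | T1 X2 | b
  A -> a
  B -> d
  C -> T0 T1
  T0 -> c
  T1 -> b
  X2 -> B T0

CYK table (by increasing span) — only the sub-triangle for w[0..2]:
  [0..0]={S,T1}  "b"  orig:{S}
  [1..1]={B}  "d"
  [2..2]={T0}  "c"  orig:{}
  [0..1]=∅  "bd"
  [1..2]={X2}  "dc"  orig:{}
  [0..2]={S}  "bdc"

Original NTs in T[0,2] deriving "bdc": ["S"]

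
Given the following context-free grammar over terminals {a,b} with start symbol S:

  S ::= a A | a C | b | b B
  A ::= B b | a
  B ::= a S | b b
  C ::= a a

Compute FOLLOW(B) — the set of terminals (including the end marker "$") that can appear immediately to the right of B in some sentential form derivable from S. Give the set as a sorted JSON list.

FIRST sets, iterate to fixpoint:
round 1:
  A via A→a: +{a}
  B via B→a S: +{a}
  B via B→b b: +{b}
  C via C→a a: +{a}
  S via S→a A: +{a}
  S via S→b: +{b}
  FIRST(S)={a,b}  FIRST(A)={a}  FIRST(B)={a,b}  FIRST(C)={a}
round 2:
  A via A→B b: +{b}
  FIRST(S)={a,b}  FIRST(A)={a,b}  FIRST(B)={a,b}  FIRST(C)={a}
round 3: done
  FIRST(S)={a,b}  FIRST(A)={a,b}  FIRST(B)={a,b}  FIRST(C)={a}

Compute FOLLOW by fixpoint:
initialize: $ ∈ FOLLOW(S)
[1]
  A→B b: FOLLOW(B) ⊇ FIRST(b) = {b}; new: +{b}
  B→a S: FOLLOW(S) ⊇ FOLLOW(B) ⊇ {b}; new: +{b}
  S→a A: FOLLOW(A) ⊇ FOLLOW(S) ⊇ {$,b}; new: +{$,b}
  S→a C: FOLLOW(C) ⊇ FOLLOW(S) ⊇ {$,b}; new: +{$,b}
  S→b B: FOLLOW(B) ⊇ FOLLOW(S) ⊇ {$,b}; new: +{$}
  FOLLOW[S]={$,b}  FOLLOW[A]={$,b}  FOLLOW[B]={$,b}  FOLLOW[C]={$,b}
[2] (stable)
  FOLLOW[S]={$,b}  FOLLOW[A]={$,b}  FOLLOW[B]={$,b}  FOLLOW[C]={$,b}

FOLLOW(B) = ["$", "b"]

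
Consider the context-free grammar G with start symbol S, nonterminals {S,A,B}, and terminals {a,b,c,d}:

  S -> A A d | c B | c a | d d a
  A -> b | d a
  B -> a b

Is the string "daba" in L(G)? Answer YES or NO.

CNF form of G:
  S -> A X4 | T0 X5 | T3 B | T3 T1
  A -> T0 T1 | b
  B -> T1 T2
  T0 -> d
  T1 -> a
  T2 -> b
  T3 -> c
  X4 -> A T0
  X5 -> T0 T1

Fill CYK table bottom-up:
  cell(0,0) d: {T0}  orig:{}
  cell(1,1) a: {T1}  orig:{}
  cell(2,2) b: {A,T2}  orig:{A}
  cell(3,3) a: {T1}  orig:{}
  cell(0,1) da: {A,X5}  orig:{A}
  cell(1,2) ab: {B}
  cell(2,3) ba: ∅
  cell(0,2) dab: ∅
  cell(1,3) aba: ∅
  cell(0,3) daba: ∅

S ∉ T[0,3] ⇒ NO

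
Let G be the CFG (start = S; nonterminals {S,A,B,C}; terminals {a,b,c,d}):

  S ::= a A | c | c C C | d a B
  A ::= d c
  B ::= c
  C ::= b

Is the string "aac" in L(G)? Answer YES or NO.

Convert to CNF:
  S -> T0 X4 | T1 X3 | T2 A | c
  A -> T0 T1
  B -> c
  C -> b
  T0 -> d
  T1 -> c
  T2 -> a
  X3 -> C C
  X4 -> T2 B

Fill CYK table bottom-up:
  cell(0,0) a: {T2}  orig:{}
  cell(1,1) a: {T2}  orig:{}
  cell(2,2) c: {B,S,T1}  orig:{B,S}
  cell(0,1) aa: ∅
  cell(1,2) ac: {X4}  orig:{}
  cell(0,2) aac: ∅

S ∉ T[0,2] ⇒ NO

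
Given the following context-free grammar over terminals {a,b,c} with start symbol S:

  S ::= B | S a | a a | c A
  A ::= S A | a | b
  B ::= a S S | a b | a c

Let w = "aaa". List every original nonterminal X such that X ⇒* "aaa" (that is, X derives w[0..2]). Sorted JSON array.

Convert to CNF:
  S -> S T0 | T0 T0 | T0 T1 | T0 T2 | T0 X4 | T2 A
  A -> S A | a | b
  B -> T0 T1 | T0 T2 | T0 X3
  T0 -> a
  T1 -> b
  T2 -> c
  X3 -> S S
  X4 -> S S

CYK table (by increasing span) (cells [i..j] with 0 ≤ i ≤ j ≤ 2 only):
  [0..0]={A,T0}  "a"  orig:{A}
  [1..1]={A,T0}  "a"  orig:{A}
  [2..2]={A,T0}  "a"  orig:{A}
  [0..1]={S}  "aa"
  [1..2]={S}  "aa"
  [0..2]={A,S}  "aaa"

Original NTs in T[0,2] deriving "aaa": ["A", "S"]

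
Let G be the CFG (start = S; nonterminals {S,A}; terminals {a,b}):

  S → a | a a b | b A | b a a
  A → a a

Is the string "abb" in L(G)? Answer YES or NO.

CNF form of G:
  S -> T0 X2 | T1 A | T1 X3 | a
  A -> T0 T0
  T0 -> a
  T1 -> b
  X2 -> T0 T1
  X3 -> T0 T0

Fill CYK table bottom-up:
  cell(0,0) a: {S,T0}  orig:{S}
  cell(1,1) b: {T1}  orig:{}
  cell(2,2) b: {T1}  orig:{}
  cell(0,1) ab: {X2}  orig:{}
  cell(1,2) bb: ∅
  cell(0,2) abb: ∅

S ∉ T[0,2] ⇒ NO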